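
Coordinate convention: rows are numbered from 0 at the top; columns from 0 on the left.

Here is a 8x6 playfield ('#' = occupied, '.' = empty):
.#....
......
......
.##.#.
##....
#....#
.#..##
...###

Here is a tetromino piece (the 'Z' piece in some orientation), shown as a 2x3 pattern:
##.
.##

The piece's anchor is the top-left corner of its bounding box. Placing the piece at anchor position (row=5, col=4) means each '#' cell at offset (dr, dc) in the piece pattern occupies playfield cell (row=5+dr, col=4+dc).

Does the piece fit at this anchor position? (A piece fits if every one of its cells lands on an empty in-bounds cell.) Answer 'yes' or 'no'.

Answer: no

Derivation:
Check each piece cell at anchor (5, 4):
  offset (0,0) -> (5,4): empty -> OK
  offset (0,1) -> (5,5): occupied ('#') -> FAIL
  offset (1,1) -> (6,5): occupied ('#') -> FAIL
  offset (1,2) -> (6,6): out of bounds -> FAIL
All cells valid: no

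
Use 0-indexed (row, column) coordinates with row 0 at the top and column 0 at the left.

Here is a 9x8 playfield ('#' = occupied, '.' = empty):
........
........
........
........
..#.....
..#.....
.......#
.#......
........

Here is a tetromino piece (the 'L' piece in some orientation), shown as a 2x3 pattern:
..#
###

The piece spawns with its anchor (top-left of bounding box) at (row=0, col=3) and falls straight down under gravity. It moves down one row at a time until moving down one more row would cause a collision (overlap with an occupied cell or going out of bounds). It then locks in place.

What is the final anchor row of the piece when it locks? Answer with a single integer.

Answer: 7

Derivation:
Spawn at (row=0, col=3). Try each row:
  row 0: fits
  row 1: fits
  row 2: fits
  row 3: fits
  row 4: fits
  row 5: fits
  row 6: fits
  row 7: fits
  row 8: blocked -> lock at row 7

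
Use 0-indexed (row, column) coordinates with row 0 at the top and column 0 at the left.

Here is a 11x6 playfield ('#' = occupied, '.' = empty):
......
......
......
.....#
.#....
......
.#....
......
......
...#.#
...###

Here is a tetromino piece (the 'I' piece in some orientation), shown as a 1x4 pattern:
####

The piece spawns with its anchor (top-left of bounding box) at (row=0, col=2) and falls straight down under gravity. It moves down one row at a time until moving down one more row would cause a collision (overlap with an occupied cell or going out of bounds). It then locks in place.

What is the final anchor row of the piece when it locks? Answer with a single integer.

Spawn at (row=0, col=2). Try each row:
  row 0: fits
  row 1: fits
  row 2: fits
  row 3: blocked -> lock at row 2

Answer: 2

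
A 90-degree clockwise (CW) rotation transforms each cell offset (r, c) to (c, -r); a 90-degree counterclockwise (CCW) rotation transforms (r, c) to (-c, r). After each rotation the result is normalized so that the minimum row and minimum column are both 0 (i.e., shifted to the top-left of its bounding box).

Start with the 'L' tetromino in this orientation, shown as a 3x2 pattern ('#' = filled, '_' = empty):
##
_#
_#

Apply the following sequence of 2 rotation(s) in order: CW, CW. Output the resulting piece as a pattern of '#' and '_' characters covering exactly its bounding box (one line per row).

Answer: #_
#_
##

Derivation:
Start:
##
_#
_#
After rotation 1 (CW):
__#
###
After rotation 2 (CW):
#_
#_
##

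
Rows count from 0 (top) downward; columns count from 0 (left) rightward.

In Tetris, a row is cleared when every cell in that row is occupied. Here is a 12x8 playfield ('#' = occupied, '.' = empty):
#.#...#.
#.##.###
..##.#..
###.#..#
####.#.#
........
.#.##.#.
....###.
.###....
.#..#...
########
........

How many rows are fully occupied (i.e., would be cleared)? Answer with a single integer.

Answer: 1

Derivation:
Check each row:
  row 0: 5 empty cells -> not full
  row 1: 2 empty cells -> not full
  row 2: 5 empty cells -> not full
  row 3: 3 empty cells -> not full
  row 4: 2 empty cells -> not full
  row 5: 8 empty cells -> not full
  row 6: 4 empty cells -> not full
  row 7: 5 empty cells -> not full
  row 8: 5 empty cells -> not full
  row 9: 6 empty cells -> not full
  row 10: 0 empty cells -> FULL (clear)
  row 11: 8 empty cells -> not full
Total rows cleared: 1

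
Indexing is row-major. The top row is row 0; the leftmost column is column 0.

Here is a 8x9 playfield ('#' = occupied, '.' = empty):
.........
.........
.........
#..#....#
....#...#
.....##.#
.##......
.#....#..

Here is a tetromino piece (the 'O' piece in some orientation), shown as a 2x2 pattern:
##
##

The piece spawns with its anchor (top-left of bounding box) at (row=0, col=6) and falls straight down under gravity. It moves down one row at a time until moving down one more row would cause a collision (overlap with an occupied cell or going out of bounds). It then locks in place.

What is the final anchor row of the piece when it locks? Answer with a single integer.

Answer: 3

Derivation:
Spawn at (row=0, col=6). Try each row:
  row 0: fits
  row 1: fits
  row 2: fits
  row 3: fits
  row 4: blocked -> lock at row 3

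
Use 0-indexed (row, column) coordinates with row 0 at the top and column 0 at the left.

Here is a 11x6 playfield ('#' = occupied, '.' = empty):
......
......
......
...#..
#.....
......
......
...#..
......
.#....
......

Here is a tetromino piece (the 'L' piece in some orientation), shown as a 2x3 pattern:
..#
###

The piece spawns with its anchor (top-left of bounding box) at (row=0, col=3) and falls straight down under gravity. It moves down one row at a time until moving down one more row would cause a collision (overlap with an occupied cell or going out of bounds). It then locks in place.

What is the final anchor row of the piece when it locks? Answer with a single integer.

Spawn at (row=0, col=3). Try each row:
  row 0: fits
  row 1: fits
  row 2: blocked -> lock at row 1

Answer: 1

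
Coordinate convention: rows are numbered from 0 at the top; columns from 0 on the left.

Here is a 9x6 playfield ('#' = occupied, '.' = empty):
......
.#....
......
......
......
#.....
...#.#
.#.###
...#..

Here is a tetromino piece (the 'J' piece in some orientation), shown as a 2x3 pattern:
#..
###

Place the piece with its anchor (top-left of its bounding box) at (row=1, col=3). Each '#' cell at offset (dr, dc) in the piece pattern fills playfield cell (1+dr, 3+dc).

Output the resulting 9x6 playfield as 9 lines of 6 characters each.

Answer: ......
.#.#..
...###
......
......
#.....
...#.#
.#.###
...#..

Derivation:
Fill (1+0,3+0) = (1,3)
Fill (1+1,3+0) = (2,3)
Fill (1+1,3+1) = (2,4)
Fill (1+1,3+2) = (2,5)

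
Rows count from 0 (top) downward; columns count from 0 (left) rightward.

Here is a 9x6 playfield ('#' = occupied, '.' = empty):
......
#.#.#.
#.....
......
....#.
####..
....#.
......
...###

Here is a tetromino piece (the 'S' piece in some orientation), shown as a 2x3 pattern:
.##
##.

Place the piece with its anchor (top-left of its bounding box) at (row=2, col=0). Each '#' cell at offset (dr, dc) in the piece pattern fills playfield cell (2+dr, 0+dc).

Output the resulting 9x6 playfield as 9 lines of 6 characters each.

Answer: ......
#.#.#.
###...
##....
....#.
####..
....#.
......
...###

Derivation:
Fill (2+0,0+1) = (2,1)
Fill (2+0,0+2) = (2,2)
Fill (2+1,0+0) = (3,0)
Fill (2+1,0+1) = (3,1)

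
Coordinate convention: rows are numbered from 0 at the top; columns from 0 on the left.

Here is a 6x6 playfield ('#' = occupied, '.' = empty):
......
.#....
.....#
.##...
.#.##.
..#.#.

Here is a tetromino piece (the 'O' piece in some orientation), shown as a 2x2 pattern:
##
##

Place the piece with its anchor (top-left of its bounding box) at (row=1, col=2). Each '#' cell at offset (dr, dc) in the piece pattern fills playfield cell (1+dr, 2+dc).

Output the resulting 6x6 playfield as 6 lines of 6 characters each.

Answer: ......
.###..
..##.#
.##...
.#.##.
..#.#.

Derivation:
Fill (1+0,2+0) = (1,2)
Fill (1+0,2+1) = (1,3)
Fill (1+1,2+0) = (2,2)
Fill (1+1,2+1) = (2,3)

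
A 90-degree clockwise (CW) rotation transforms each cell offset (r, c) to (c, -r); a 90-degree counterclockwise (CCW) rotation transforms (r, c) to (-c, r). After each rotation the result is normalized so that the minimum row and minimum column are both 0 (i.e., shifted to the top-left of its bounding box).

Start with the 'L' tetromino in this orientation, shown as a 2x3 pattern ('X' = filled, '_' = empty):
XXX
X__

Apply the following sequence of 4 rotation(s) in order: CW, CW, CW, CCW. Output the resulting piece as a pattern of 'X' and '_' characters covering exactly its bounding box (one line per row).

Start:
XXX
X__
After rotation 1 (CW):
XX
_X
_X
After rotation 2 (CW):
__X
XXX
After rotation 3 (CW):
X_
X_
XX
After rotation 4 (CCW):
__X
XXX

Answer: __X
XXX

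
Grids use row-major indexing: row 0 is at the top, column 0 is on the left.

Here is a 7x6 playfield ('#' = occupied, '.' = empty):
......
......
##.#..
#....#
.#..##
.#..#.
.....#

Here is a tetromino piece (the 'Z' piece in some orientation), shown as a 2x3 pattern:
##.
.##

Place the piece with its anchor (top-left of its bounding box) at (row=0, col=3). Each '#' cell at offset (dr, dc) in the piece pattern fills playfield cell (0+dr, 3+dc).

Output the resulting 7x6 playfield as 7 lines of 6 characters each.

Answer: ...##.
....##
##.#..
#....#
.#..##
.#..#.
.....#

Derivation:
Fill (0+0,3+0) = (0,3)
Fill (0+0,3+1) = (0,4)
Fill (0+1,3+1) = (1,4)
Fill (0+1,3+2) = (1,5)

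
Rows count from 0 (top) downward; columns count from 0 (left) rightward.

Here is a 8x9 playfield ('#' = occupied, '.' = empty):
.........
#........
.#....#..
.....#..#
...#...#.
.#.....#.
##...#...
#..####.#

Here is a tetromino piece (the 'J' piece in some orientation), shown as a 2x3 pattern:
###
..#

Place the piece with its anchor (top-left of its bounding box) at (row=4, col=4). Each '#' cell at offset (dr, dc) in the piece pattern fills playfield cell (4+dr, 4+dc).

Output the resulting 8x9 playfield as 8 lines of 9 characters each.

Fill (4+0,4+0) = (4,4)
Fill (4+0,4+1) = (4,5)
Fill (4+0,4+2) = (4,6)
Fill (4+1,4+2) = (5,6)

Answer: .........
#........
.#....#..
.....#..#
...#####.
.#....##.
##...#...
#..####.#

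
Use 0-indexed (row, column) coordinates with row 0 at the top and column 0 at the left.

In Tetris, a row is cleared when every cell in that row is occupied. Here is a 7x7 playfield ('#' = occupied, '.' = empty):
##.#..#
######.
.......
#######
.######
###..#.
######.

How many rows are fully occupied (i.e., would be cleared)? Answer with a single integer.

Answer: 1

Derivation:
Check each row:
  row 0: 3 empty cells -> not full
  row 1: 1 empty cell -> not full
  row 2: 7 empty cells -> not full
  row 3: 0 empty cells -> FULL (clear)
  row 4: 1 empty cell -> not full
  row 5: 3 empty cells -> not full
  row 6: 1 empty cell -> not full
Total rows cleared: 1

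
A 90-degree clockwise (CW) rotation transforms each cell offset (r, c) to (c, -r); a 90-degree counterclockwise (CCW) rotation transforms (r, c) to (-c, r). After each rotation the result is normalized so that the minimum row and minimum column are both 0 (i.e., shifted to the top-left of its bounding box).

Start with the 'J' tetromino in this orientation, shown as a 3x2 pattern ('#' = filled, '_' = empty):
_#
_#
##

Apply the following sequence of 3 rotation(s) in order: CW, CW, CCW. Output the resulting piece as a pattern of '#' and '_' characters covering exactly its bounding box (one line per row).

Answer: #__
###

Derivation:
Start:
_#
_#
##
After rotation 1 (CW):
#__
###
After rotation 2 (CW):
##
#_
#_
After rotation 3 (CCW):
#__
###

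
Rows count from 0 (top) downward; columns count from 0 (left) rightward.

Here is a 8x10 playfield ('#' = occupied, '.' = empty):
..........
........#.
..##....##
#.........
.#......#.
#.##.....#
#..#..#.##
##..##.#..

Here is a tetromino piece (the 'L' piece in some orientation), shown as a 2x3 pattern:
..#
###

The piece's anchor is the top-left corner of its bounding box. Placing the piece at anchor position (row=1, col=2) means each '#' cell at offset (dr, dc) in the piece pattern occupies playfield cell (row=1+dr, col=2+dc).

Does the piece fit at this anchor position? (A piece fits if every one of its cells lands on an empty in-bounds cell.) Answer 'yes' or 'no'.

Answer: no

Derivation:
Check each piece cell at anchor (1, 2):
  offset (0,2) -> (1,4): empty -> OK
  offset (1,0) -> (2,2): occupied ('#') -> FAIL
  offset (1,1) -> (2,3): occupied ('#') -> FAIL
  offset (1,2) -> (2,4): empty -> OK
All cells valid: no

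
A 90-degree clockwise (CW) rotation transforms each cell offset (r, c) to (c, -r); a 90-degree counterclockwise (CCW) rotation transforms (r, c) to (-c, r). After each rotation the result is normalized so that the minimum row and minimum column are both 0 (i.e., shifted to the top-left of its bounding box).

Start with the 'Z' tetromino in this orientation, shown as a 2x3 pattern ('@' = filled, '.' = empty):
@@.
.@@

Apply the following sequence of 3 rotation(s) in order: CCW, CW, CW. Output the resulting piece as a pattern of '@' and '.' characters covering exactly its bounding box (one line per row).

Start:
@@.
.@@
After rotation 1 (CCW):
.@
@@
@.
After rotation 2 (CW):
@@.
.@@
After rotation 3 (CW):
.@
@@
@.

Answer: .@
@@
@.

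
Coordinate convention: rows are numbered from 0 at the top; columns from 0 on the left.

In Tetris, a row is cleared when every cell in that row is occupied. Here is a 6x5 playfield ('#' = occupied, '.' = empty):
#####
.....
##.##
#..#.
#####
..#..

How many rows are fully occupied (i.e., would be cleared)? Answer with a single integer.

Answer: 2

Derivation:
Check each row:
  row 0: 0 empty cells -> FULL (clear)
  row 1: 5 empty cells -> not full
  row 2: 1 empty cell -> not full
  row 3: 3 empty cells -> not full
  row 4: 0 empty cells -> FULL (clear)
  row 5: 4 empty cells -> not full
Total rows cleared: 2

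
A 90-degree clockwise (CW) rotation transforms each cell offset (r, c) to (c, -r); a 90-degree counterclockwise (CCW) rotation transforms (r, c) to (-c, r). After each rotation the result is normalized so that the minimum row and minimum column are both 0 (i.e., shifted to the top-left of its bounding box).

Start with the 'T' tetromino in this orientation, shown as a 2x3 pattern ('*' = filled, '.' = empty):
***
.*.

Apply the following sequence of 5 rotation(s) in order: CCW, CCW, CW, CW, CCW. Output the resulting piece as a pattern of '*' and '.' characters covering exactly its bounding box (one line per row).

Start:
***
.*.
After rotation 1 (CCW):
*.
**
*.
After rotation 2 (CCW):
.*.
***
After rotation 3 (CW):
*.
**
*.
After rotation 4 (CW):
***
.*.
After rotation 5 (CCW):
*.
**
*.

Answer: *.
**
*.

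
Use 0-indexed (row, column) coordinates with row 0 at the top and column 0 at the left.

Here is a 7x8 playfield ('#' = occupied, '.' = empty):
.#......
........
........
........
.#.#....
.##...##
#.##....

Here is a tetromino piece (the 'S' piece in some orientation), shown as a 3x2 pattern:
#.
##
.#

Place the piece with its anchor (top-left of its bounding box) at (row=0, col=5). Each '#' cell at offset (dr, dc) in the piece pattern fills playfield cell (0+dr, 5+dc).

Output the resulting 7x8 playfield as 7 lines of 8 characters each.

Fill (0+0,5+0) = (0,5)
Fill (0+1,5+0) = (1,5)
Fill (0+1,5+1) = (1,6)
Fill (0+2,5+1) = (2,6)

Answer: .#...#..
.....##.
......#.
........
.#.#....
.##...##
#.##....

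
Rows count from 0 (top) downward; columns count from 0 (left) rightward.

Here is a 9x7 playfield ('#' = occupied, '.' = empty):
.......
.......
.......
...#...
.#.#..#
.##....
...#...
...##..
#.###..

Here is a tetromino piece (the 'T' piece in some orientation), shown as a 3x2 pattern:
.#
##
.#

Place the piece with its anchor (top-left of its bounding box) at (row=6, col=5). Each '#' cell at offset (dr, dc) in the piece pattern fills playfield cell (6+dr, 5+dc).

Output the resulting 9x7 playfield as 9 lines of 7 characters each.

Answer: .......
.......
.......
...#...
.#.#..#
.##....
...#..#
...####
#.###.#

Derivation:
Fill (6+0,5+1) = (6,6)
Fill (6+1,5+0) = (7,5)
Fill (6+1,5+1) = (7,6)
Fill (6+2,5+1) = (8,6)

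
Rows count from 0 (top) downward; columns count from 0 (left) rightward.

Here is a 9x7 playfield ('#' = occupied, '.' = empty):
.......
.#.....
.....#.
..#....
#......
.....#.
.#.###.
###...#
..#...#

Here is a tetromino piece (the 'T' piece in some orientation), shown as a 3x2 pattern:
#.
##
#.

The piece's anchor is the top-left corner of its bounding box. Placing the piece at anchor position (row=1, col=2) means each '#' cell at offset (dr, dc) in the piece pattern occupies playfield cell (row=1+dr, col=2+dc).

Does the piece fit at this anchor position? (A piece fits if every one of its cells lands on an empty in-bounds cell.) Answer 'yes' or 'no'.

Check each piece cell at anchor (1, 2):
  offset (0,0) -> (1,2): empty -> OK
  offset (1,0) -> (2,2): empty -> OK
  offset (1,1) -> (2,3): empty -> OK
  offset (2,0) -> (3,2): occupied ('#') -> FAIL
All cells valid: no

Answer: no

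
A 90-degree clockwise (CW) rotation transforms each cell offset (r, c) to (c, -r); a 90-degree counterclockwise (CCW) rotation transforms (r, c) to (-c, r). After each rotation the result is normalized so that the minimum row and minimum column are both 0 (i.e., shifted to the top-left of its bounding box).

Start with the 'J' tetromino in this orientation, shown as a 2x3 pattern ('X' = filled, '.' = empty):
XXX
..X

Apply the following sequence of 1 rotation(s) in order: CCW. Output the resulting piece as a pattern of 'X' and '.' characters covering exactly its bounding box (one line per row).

Answer: XX
X.
X.

Derivation:
Start:
XXX
..X
After rotation 1 (CCW):
XX
X.
X.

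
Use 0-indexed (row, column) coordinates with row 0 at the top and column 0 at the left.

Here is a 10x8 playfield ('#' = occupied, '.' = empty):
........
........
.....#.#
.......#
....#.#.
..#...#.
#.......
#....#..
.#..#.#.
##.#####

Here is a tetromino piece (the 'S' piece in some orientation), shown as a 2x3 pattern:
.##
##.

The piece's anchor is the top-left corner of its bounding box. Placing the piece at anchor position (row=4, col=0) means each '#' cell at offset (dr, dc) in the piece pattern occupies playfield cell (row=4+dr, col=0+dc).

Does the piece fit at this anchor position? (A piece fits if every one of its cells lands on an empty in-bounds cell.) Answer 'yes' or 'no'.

Answer: yes

Derivation:
Check each piece cell at anchor (4, 0):
  offset (0,1) -> (4,1): empty -> OK
  offset (0,2) -> (4,2): empty -> OK
  offset (1,0) -> (5,0): empty -> OK
  offset (1,1) -> (5,1): empty -> OK
All cells valid: yes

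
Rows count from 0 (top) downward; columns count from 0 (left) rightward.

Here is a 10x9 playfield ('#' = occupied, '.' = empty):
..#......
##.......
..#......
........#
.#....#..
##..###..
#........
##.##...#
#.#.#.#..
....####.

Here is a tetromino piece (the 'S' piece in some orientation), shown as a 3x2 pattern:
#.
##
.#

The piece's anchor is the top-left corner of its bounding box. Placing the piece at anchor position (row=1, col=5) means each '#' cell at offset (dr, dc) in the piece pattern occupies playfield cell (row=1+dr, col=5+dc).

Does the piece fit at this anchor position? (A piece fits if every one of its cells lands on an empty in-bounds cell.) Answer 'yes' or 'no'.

Check each piece cell at anchor (1, 5):
  offset (0,0) -> (1,5): empty -> OK
  offset (1,0) -> (2,5): empty -> OK
  offset (1,1) -> (2,6): empty -> OK
  offset (2,1) -> (3,6): empty -> OK
All cells valid: yes

Answer: yes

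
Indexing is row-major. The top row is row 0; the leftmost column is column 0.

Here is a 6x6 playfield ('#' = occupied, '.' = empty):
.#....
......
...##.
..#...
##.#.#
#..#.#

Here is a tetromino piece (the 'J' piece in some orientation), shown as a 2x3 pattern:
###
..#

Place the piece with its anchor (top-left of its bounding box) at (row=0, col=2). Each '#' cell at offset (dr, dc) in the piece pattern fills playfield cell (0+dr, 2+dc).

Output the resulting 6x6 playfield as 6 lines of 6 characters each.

Fill (0+0,2+0) = (0,2)
Fill (0+0,2+1) = (0,3)
Fill (0+0,2+2) = (0,4)
Fill (0+1,2+2) = (1,4)

Answer: .####.
....#.
...##.
..#...
##.#.#
#..#.#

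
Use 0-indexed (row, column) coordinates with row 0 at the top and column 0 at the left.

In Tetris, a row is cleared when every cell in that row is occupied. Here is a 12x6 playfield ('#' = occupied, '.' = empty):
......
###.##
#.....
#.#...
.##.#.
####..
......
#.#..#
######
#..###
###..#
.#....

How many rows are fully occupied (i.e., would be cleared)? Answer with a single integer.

Check each row:
  row 0: 6 empty cells -> not full
  row 1: 1 empty cell -> not full
  row 2: 5 empty cells -> not full
  row 3: 4 empty cells -> not full
  row 4: 3 empty cells -> not full
  row 5: 2 empty cells -> not full
  row 6: 6 empty cells -> not full
  row 7: 3 empty cells -> not full
  row 8: 0 empty cells -> FULL (clear)
  row 9: 2 empty cells -> not full
  row 10: 2 empty cells -> not full
  row 11: 5 empty cells -> not full
Total rows cleared: 1

Answer: 1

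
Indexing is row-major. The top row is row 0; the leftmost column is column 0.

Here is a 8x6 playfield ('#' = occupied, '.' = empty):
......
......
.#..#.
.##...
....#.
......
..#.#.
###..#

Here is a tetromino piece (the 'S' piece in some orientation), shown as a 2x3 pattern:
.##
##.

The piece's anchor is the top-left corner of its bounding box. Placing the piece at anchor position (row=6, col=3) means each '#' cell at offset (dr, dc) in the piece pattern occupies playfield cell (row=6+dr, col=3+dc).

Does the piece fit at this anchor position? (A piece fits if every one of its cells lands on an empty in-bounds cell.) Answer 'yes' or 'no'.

Answer: no

Derivation:
Check each piece cell at anchor (6, 3):
  offset (0,1) -> (6,4): occupied ('#') -> FAIL
  offset (0,2) -> (6,5): empty -> OK
  offset (1,0) -> (7,3): empty -> OK
  offset (1,1) -> (7,4): empty -> OK
All cells valid: no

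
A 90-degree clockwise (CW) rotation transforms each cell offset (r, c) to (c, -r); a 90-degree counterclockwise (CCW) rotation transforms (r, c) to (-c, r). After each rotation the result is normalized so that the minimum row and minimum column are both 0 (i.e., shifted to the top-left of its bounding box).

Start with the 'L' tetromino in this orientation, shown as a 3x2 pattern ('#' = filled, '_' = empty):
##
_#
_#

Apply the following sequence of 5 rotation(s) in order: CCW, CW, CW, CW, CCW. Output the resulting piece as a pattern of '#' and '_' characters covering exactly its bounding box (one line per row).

Start:
##
_#
_#
After rotation 1 (CCW):
###
#__
After rotation 2 (CW):
##
_#
_#
After rotation 3 (CW):
__#
###
After rotation 4 (CW):
#_
#_
##
After rotation 5 (CCW):
__#
###

Answer: __#
###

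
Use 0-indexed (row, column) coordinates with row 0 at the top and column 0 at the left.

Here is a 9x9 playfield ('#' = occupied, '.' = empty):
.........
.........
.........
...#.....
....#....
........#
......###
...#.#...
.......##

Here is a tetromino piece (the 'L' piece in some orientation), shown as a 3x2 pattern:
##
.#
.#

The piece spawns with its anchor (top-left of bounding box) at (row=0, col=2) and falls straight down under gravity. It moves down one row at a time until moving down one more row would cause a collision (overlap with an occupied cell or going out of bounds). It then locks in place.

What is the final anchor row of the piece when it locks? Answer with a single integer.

Spawn at (row=0, col=2). Try each row:
  row 0: fits
  row 1: blocked -> lock at row 0

Answer: 0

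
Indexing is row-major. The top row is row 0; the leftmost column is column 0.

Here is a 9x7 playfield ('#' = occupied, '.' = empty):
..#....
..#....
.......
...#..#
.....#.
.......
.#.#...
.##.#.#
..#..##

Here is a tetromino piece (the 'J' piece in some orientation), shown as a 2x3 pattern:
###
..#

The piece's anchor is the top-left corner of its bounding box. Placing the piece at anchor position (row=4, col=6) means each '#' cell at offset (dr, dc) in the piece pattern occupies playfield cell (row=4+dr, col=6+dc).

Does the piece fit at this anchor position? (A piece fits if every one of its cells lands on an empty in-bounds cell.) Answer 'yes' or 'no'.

Check each piece cell at anchor (4, 6):
  offset (0,0) -> (4,6): empty -> OK
  offset (0,1) -> (4,7): out of bounds -> FAIL
  offset (0,2) -> (4,8): out of bounds -> FAIL
  offset (1,2) -> (5,8): out of bounds -> FAIL
All cells valid: no

Answer: no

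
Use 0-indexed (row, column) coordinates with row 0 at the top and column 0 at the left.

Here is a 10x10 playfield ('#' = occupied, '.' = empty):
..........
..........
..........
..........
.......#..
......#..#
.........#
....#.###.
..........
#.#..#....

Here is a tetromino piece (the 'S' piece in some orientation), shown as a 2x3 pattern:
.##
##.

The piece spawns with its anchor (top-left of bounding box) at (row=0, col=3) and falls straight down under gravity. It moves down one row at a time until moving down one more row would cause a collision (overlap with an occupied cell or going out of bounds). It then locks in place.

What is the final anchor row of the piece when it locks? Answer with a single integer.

Answer: 5

Derivation:
Spawn at (row=0, col=3). Try each row:
  row 0: fits
  row 1: fits
  row 2: fits
  row 3: fits
  row 4: fits
  row 5: fits
  row 6: blocked -> lock at row 5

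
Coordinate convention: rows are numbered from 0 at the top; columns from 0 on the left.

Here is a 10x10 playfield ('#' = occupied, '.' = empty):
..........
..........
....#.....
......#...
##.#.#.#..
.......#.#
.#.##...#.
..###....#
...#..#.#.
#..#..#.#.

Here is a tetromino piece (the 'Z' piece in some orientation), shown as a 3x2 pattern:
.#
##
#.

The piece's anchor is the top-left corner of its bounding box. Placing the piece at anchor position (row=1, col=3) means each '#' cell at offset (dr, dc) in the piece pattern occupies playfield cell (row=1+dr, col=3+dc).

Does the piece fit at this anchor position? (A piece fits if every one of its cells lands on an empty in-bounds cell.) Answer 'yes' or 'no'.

Answer: no

Derivation:
Check each piece cell at anchor (1, 3):
  offset (0,1) -> (1,4): empty -> OK
  offset (1,0) -> (2,3): empty -> OK
  offset (1,1) -> (2,4): occupied ('#') -> FAIL
  offset (2,0) -> (3,3): empty -> OK
All cells valid: no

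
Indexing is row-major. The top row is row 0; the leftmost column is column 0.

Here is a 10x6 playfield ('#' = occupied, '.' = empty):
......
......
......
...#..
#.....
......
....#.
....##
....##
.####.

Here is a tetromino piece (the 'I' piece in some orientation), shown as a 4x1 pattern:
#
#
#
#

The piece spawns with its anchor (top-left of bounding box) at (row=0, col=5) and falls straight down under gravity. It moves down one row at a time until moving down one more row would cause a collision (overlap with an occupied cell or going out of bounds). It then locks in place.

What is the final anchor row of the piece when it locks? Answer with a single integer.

Answer: 3

Derivation:
Spawn at (row=0, col=5). Try each row:
  row 0: fits
  row 1: fits
  row 2: fits
  row 3: fits
  row 4: blocked -> lock at row 3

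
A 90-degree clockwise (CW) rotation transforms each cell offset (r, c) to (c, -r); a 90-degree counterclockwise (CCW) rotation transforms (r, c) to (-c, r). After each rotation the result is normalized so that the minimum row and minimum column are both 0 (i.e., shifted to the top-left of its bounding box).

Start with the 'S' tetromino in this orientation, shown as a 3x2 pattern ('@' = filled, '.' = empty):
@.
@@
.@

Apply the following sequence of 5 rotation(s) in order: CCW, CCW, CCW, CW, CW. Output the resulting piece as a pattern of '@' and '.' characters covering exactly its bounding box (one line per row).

Start:
@.
@@
.@
After rotation 1 (CCW):
.@@
@@.
After rotation 2 (CCW):
@.
@@
.@
After rotation 3 (CCW):
.@@
@@.
After rotation 4 (CW):
@.
@@
.@
After rotation 5 (CW):
.@@
@@.

Answer: .@@
@@.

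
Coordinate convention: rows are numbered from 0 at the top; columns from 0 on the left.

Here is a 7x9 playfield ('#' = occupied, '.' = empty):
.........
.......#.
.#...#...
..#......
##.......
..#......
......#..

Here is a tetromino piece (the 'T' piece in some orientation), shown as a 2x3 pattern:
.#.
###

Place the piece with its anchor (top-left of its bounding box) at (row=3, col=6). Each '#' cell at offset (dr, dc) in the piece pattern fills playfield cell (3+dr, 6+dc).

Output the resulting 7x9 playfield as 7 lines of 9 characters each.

Fill (3+0,6+1) = (3,7)
Fill (3+1,6+0) = (4,6)
Fill (3+1,6+1) = (4,7)
Fill (3+1,6+2) = (4,8)

Answer: .........
.......#.
.#...#...
..#....#.
##....###
..#......
......#..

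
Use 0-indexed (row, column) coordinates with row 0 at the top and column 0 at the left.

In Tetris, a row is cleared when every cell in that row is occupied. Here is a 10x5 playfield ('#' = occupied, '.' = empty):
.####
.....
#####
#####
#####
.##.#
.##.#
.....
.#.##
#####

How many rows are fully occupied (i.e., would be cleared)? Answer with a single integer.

Answer: 4

Derivation:
Check each row:
  row 0: 1 empty cell -> not full
  row 1: 5 empty cells -> not full
  row 2: 0 empty cells -> FULL (clear)
  row 3: 0 empty cells -> FULL (clear)
  row 4: 0 empty cells -> FULL (clear)
  row 5: 2 empty cells -> not full
  row 6: 2 empty cells -> not full
  row 7: 5 empty cells -> not full
  row 8: 2 empty cells -> not full
  row 9: 0 empty cells -> FULL (clear)
Total rows cleared: 4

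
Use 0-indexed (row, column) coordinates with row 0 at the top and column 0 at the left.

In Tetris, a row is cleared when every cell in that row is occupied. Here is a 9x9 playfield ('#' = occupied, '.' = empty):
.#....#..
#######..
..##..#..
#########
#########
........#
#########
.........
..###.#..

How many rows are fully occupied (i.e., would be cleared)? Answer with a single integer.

Check each row:
  row 0: 7 empty cells -> not full
  row 1: 2 empty cells -> not full
  row 2: 6 empty cells -> not full
  row 3: 0 empty cells -> FULL (clear)
  row 4: 0 empty cells -> FULL (clear)
  row 5: 8 empty cells -> not full
  row 6: 0 empty cells -> FULL (clear)
  row 7: 9 empty cells -> not full
  row 8: 5 empty cells -> not full
Total rows cleared: 3

Answer: 3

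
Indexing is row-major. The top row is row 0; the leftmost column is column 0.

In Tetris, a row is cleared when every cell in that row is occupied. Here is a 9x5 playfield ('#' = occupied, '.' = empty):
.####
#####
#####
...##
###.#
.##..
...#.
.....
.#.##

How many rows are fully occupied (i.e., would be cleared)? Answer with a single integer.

Answer: 2

Derivation:
Check each row:
  row 0: 1 empty cell -> not full
  row 1: 0 empty cells -> FULL (clear)
  row 2: 0 empty cells -> FULL (clear)
  row 3: 3 empty cells -> not full
  row 4: 1 empty cell -> not full
  row 5: 3 empty cells -> not full
  row 6: 4 empty cells -> not full
  row 7: 5 empty cells -> not full
  row 8: 2 empty cells -> not full
Total rows cleared: 2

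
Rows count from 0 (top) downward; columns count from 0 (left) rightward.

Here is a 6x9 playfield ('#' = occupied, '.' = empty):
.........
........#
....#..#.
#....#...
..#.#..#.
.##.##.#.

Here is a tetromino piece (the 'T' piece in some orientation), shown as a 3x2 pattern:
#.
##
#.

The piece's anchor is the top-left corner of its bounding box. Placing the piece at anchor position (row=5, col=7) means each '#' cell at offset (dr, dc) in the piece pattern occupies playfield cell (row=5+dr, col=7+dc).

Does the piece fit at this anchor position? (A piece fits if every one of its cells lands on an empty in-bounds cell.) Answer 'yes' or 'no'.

Answer: no

Derivation:
Check each piece cell at anchor (5, 7):
  offset (0,0) -> (5,7): occupied ('#') -> FAIL
  offset (1,0) -> (6,7): out of bounds -> FAIL
  offset (1,1) -> (6,8): out of bounds -> FAIL
  offset (2,0) -> (7,7): out of bounds -> FAIL
All cells valid: no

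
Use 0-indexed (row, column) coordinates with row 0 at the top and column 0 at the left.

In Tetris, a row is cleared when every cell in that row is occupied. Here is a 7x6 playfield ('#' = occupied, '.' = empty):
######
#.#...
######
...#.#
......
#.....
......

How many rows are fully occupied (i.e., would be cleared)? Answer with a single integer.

Check each row:
  row 0: 0 empty cells -> FULL (clear)
  row 1: 4 empty cells -> not full
  row 2: 0 empty cells -> FULL (clear)
  row 3: 4 empty cells -> not full
  row 4: 6 empty cells -> not full
  row 5: 5 empty cells -> not full
  row 6: 6 empty cells -> not full
Total rows cleared: 2

Answer: 2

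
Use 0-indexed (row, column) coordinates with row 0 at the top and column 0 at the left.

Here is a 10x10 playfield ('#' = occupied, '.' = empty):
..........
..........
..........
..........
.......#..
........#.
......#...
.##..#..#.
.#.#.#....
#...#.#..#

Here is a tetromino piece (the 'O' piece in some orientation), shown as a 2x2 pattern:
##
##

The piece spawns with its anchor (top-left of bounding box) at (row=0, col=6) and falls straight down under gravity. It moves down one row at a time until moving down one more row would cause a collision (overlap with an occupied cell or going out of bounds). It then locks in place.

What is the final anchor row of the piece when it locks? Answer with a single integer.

Answer: 2

Derivation:
Spawn at (row=0, col=6). Try each row:
  row 0: fits
  row 1: fits
  row 2: fits
  row 3: blocked -> lock at row 2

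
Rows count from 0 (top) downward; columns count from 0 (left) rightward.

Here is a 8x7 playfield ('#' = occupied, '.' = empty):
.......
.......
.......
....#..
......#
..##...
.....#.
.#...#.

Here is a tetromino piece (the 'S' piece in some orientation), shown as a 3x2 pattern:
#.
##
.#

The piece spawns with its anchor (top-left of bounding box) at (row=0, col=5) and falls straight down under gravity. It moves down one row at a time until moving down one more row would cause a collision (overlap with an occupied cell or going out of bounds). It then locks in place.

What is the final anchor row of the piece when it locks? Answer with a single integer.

Answer: 1

Derivation:
Spawn at (row=0, col=5). Try each row:
  row 0: fits
  row 1: fits
  row 2: blocked -> lock at row 1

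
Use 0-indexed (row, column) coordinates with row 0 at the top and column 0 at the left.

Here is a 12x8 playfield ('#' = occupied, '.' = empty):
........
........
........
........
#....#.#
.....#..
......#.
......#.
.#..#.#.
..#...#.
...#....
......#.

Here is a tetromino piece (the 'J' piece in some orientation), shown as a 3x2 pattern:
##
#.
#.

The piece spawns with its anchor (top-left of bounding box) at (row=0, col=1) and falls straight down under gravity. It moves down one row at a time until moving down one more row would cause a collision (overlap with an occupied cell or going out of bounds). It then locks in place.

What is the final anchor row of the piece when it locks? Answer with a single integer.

Spawn at (row=0, col=1). Try each row:
  row 0: fits
  row 1: fits
  row 2: fits
  row 3: fits
  row 4: fits
  row 5: fits
  row 6: blocked -> lock at row 5

Answer: 5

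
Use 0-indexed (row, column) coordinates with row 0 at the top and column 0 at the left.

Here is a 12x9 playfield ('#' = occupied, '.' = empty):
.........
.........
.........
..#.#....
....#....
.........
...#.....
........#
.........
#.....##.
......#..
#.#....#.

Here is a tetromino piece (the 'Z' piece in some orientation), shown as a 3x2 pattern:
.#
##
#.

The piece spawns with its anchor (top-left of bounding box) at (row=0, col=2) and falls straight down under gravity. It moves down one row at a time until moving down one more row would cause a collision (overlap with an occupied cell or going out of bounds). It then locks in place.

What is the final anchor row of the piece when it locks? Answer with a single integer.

Spawn at (row=0, col=2). Try each row:
  row 0: fits
  row 1: blocked -> lock at row 0

Answer: 0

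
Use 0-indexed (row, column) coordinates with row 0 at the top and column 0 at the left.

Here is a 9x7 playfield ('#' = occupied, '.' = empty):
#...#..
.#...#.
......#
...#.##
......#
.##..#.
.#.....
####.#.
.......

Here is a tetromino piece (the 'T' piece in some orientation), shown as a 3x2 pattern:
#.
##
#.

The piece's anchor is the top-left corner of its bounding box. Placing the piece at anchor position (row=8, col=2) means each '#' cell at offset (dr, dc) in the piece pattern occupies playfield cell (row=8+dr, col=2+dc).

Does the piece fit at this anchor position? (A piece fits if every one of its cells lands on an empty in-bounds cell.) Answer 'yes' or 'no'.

Answer: no

Derivation:
Check each piece cell at anchor (8, 2):
  offset (0,0) -> (8,2): empty -> OK
  offset (1,0) -> (9,2): out of bounds -> FAIL
  offset (1,1) -> (9,3): out of bounds -> FAIL
  offset (2,0) -> (10,2): out of bounds -> FAIL
All cells valid: no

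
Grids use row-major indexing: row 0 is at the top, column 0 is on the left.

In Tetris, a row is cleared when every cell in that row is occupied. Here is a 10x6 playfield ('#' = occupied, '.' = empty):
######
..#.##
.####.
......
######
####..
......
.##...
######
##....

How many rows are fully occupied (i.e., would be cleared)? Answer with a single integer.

Check each row:
  row 0: 0 empty cells -> FULL (clear)
  row 1: 3 empty cells -> not full
  row 2: 2 empty cells -> not full
  row 3: 6 empty cells -> not full
  row 4: 0 empty cells -> FULL (clear)
  row 5: 2 empty cells -> not full
  row 6: 6 empty cells -> not full
  row 7: 4 empty cells -> not full
  row 8: 0 empty cells -> FULL (clear)
  row 9: 4 empty cells -> not full
Total rows cleared: 3

Answer: 3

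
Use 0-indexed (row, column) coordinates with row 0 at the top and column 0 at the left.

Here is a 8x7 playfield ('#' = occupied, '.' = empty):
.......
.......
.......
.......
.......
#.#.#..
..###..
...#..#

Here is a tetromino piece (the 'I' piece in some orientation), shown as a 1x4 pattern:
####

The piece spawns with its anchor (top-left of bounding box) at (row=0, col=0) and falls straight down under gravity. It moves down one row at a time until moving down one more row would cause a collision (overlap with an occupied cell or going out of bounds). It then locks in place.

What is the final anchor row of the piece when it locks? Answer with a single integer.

Spawn at (row=0, col=0). Try each row:
  row 0: fits
  row 1: fits
  row 2: fits
  row 3: fits
  row 4: fits
  row 5: blocked -> lock at row 4

Answer: 4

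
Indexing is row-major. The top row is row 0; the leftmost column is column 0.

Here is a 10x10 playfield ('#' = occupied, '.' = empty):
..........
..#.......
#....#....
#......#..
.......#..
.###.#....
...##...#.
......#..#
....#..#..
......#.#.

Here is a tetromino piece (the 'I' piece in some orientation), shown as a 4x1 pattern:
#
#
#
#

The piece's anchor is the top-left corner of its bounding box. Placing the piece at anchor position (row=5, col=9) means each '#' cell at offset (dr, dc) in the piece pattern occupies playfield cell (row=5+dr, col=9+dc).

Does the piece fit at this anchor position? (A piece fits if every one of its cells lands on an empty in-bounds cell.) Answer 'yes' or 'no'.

Answer: no

Derivation:
Check each piece cell at anchor (5, 9):
  offset (0,0) -> (5,9): empty -> OK
  offset (1,0) -> (6,9): empty -> OK
  offset (2,0) -> (7,9): occupied ('#') -> FAIL
  offset (3,0) -> (8,9): empty -> OK
All cells valid: no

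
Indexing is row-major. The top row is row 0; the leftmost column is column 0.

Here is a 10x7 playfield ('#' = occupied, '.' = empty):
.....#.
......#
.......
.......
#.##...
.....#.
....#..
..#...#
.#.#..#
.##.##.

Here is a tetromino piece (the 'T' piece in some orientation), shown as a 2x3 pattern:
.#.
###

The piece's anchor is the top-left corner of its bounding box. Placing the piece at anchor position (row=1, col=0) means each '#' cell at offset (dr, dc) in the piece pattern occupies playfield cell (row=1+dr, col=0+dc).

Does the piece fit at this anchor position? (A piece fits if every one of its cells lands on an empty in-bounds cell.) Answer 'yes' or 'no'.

Check each piece cell at anchor (1, 0):
  offset (0,1) -> (1,1): empty -> OK
  offset (1,0) -> (2,0): empty -> OK
  offset (1,1) -> (2,1): empty -> OK
  offset (1,2) -> (2,2): empty -> OK
All cells valid: yes

Answer: yes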